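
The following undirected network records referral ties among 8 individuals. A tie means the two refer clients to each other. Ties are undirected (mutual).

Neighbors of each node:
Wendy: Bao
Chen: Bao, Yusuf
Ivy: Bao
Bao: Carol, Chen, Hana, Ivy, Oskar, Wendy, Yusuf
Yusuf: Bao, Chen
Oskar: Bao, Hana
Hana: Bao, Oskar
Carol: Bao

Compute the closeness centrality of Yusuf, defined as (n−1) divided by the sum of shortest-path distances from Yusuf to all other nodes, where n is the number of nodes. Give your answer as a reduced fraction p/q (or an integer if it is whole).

7/12

Distances from Yusuf: Bao:1, Carol:2, Chen:1, Hana:2, Ivy:2, Oskar:2, Wendy:2. Sum = 12.
n = 8, so closeness = 7/12.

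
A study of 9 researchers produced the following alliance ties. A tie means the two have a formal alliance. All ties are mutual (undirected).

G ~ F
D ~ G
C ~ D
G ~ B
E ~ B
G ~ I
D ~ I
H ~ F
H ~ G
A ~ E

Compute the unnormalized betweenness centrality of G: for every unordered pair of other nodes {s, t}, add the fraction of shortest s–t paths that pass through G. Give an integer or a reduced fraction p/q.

21

Pairs whose geodesics pass through G — H–C: 1; H–B: 1; H–D: 1; H–E: 1; H–A: 1; H–I: 1; C–B: 1; C–F: 1; C–E: 1; C–A: 1; B–D: 1; B–F: 1; B–I: 1; D–F: 1 … (+7 more pairs).
All other pairs contribute 0.
Summing the contributions gives betweenness(G) = 21.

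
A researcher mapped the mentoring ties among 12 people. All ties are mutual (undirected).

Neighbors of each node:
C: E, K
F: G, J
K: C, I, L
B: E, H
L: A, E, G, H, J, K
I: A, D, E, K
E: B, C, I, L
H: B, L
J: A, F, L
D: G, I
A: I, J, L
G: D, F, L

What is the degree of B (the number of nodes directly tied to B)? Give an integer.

B is directly tied to E and H. That is 2 neighbors, so the degree of B is 2.

2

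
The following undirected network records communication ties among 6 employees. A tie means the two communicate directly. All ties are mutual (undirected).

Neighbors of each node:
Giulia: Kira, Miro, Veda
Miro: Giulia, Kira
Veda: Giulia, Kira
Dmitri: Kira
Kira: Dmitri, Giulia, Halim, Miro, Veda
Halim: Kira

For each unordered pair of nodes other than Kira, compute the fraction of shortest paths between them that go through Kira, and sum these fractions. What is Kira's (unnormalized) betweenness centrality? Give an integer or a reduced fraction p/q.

Pairs whose geodesics pass through Kira — Halim–Dmitri: 1; Halim–Giulia: 1; Halim–Veda: 1; Halim–Miro: 1; Dmitri–Giulia: 1; Dmitri–Veda: 1; Dmitri–Miro: 1; Veda–Miro: 1/2.
All other pairs contribute 0.
Summing the contributions gives betweenness(Kira) = 15/2.

15/2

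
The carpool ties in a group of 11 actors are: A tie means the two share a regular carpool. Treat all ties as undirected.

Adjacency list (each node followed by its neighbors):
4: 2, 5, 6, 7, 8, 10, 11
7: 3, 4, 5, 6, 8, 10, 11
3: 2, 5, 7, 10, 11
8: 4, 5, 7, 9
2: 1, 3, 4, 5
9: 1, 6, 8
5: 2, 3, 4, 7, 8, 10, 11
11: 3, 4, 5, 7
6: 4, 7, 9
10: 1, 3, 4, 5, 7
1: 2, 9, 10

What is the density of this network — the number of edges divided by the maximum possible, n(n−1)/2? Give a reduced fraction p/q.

There are 26 edges and 11 nodes, so the maximum possible is C(11,2) = 55.
Density = 26/55.

26/55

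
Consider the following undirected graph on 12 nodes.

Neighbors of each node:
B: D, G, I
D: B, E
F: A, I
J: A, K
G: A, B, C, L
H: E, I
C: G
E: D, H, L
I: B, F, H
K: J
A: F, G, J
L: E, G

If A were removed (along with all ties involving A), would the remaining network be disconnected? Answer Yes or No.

Yes

Removing A leaves {B, C, D, E, F, G, H, I, and L} with no path to {J and K}, so the network splits into 2 components. A is a cut vertex.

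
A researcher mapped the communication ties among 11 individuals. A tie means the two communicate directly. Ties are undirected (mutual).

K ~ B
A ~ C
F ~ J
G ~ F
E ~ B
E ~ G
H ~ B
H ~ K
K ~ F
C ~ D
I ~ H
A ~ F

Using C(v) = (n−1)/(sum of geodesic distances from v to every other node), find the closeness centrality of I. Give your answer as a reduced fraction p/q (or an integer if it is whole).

5/17

Distances from I: A:4, B:2, C:5, D:6, E:3, F:3, G:4, H:1, J:4, K:2. Sum = 34.
n = 11, so closeness = 10/34 = 5/17.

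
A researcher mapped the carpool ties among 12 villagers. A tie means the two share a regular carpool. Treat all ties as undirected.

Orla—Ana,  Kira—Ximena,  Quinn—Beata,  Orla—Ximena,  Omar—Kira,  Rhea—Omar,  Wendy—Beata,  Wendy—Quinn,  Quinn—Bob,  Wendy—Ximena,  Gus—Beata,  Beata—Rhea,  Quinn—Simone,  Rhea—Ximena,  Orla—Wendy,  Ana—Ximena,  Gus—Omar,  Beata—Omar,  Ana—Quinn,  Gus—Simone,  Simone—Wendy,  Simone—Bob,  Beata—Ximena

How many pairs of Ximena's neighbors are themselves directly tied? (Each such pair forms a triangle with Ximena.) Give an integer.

Ximena's neighbors: Ana, Beata, Kira, Orla, Rhea, and Wendy.
Neighbor pairs that are themselves tied: Ximena–Ana–Orla; Ximena–Beata–Rhea; Ximena–Beata–Wendy; Ximena–Orla–Wendy. Each forms one triangle with Ximena, for 4 in total.

4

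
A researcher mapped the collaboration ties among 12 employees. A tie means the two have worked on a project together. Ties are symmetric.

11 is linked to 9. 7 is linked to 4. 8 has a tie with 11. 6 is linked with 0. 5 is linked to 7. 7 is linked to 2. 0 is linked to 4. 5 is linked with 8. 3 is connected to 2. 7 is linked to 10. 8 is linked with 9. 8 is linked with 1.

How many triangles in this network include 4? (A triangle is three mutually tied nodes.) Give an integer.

4's neighbors are 0 and 7, but none of them are tied to each other, so no triangle contains 4.

0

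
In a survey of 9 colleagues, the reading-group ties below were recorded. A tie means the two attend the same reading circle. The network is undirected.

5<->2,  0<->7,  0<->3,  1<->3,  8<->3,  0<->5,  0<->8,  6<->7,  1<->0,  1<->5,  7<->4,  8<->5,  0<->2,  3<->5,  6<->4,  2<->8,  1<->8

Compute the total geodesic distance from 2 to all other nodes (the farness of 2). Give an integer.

15

Distances from 2: 0:1, 1:2, 3:2, 4:3, 5:1, 6:3, 7:2, 8:1.
Sum = 1 + 2 + 2 + 3 + 1 + 3 + 2 + 1 = 15.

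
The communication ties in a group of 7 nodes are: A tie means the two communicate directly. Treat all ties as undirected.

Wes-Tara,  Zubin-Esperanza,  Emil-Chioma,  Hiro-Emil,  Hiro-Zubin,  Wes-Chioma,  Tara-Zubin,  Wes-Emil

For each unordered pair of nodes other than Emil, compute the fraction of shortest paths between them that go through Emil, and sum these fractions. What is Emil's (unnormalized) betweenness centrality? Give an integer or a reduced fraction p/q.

3

Pairs whose geodesics pass through Emil — Esperanza–Chioma: 1/2; Hiro–Chioma: 1; Hiro–Wes: 1; Zubin–Chioma: 1/2.
All other pairs contribute 0.
Summing the contributions gives betweenness(Emil) = 3.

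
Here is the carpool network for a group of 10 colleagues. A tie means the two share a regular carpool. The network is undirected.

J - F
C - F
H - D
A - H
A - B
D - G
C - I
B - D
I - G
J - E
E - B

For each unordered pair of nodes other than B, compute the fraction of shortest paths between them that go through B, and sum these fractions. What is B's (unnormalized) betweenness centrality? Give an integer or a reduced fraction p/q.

Pairs whose geodesics pass through B — C–A: 2/3; I–A: 1/2; I–E: 1/2; G–A: 1/2; G–E: 1; G–J: 1/2; D–A: 1/2; D–E: 1; D–J: 1; D–F: 1/2; H–E: 2/2; H–J: 2/2; H–F: 2/3; A–E: 1 … (+2 more pairs).
All other pairs contribute 0.
Summing the contributions gives betweenness(B) = 37/3.

37/3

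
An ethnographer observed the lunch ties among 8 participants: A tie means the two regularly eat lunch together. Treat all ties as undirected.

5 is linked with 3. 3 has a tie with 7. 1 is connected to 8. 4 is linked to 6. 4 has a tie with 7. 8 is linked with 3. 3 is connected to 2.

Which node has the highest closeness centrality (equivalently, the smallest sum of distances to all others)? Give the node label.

Farness (sum of distances to all others) for each node — 1:21, 2:17, 3:11, 4:17, 5:17, 6:23, 7:13, 8:15.
The smallest farness is 11, for 3, so 3 has the highest closeness.

3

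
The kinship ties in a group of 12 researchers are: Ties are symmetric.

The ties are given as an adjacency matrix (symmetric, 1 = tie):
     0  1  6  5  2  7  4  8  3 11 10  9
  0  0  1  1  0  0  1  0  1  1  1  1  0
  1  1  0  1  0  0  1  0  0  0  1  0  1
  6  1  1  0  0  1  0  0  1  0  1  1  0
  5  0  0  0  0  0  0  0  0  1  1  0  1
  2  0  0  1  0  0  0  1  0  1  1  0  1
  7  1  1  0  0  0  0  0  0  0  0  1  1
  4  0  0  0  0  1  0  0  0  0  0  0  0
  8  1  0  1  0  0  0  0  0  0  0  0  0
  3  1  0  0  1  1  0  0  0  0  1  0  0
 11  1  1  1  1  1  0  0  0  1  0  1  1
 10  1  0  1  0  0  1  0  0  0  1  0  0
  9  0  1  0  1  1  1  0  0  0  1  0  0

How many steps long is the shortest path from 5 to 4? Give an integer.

3

One shortest route is 5 – 3 – 2 – 4, which uses 3 edges, and at distance 2 from 5 we only reach {0, 1, 2, 6, 7, 10}, which does not include 4. So d(5,4) = 3.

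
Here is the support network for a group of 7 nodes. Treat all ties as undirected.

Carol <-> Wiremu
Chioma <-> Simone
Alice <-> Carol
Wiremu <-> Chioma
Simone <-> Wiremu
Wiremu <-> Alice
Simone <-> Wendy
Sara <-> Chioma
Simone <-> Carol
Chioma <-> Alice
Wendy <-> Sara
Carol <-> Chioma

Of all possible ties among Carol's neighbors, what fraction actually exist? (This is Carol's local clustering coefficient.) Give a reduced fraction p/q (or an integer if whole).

5/6

Carol's neighbors: Alice, Chioma, Simone, and Wiremu (k = 4).
Possible neighbor pairs: C(4,2) = 6. Edges among them: Alice–Chioma, Alice–Wiremu, Chioma–Simone, Chioma–Wiremu, Simone–Wiremu → e = 5.
Clustering(Carol) = 5/6.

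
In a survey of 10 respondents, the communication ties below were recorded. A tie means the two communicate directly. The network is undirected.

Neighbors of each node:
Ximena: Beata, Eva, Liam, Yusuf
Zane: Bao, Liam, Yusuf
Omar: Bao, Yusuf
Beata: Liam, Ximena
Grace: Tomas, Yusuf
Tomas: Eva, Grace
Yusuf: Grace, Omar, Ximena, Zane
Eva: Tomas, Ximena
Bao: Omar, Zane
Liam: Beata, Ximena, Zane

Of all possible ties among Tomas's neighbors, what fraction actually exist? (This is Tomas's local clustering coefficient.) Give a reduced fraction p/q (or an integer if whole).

0

Tomas's neighbors: Eva and Grace (k = 2).
Possible neighbor pairs: C(2,2) = 1. Edges among them: none → e = 0.
Clustering(Tomas) = 0/1.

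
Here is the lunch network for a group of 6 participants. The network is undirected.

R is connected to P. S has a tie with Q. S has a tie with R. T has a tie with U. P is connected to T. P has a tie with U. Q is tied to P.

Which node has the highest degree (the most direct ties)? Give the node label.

Degrees — P:4, Q:2, R:2, S:2, T:2, U:2.
The maximum is 4, attained only by P.

P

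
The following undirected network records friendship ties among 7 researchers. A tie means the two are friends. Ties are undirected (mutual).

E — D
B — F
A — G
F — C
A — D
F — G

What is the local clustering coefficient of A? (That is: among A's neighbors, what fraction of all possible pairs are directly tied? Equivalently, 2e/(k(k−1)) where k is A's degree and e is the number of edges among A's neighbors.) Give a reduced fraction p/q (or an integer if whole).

0

A's neighbors: D and G (k = 2).
Possible neighbor pairs: C(2,2) = 1. Edges among them: none → e = 0.
Clustering(A) = 0/1.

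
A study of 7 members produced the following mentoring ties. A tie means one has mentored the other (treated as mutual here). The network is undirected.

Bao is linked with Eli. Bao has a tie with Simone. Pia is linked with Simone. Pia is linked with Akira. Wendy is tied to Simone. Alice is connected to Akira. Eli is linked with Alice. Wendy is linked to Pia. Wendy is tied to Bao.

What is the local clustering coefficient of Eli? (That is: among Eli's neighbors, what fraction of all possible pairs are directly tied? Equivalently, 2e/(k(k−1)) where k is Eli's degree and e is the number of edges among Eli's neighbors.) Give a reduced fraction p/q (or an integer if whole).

Eli's neighbors: Alice and Bao (k = 2).
Possible neighbor pairs: C(2,2) = 1. Edges among them: none → e = 0.
Clustering(Eli) = 0/1.

0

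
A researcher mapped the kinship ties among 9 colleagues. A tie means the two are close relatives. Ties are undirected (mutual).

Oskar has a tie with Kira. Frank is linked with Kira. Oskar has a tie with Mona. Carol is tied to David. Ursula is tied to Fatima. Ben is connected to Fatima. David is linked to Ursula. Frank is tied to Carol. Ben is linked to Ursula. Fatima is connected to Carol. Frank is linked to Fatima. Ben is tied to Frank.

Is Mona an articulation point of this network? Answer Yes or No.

Even without Mona, every remaining node can still reach every other (the residual graph is connected), so Mona is not a cut vertex.

No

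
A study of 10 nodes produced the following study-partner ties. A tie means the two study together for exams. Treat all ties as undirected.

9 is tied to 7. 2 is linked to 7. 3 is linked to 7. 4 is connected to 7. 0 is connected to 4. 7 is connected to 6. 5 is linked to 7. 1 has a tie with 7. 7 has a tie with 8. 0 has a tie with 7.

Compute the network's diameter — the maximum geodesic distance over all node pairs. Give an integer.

2

Eccentricity of each node (its greatest distance to any other): 0:2, 1:2, 2:2, 3:2, 4:2, 5:2, 6:2, 7:1, 8:2, 9:2.
The maximum eccentricity is 2, realized for instance by the pair 3–1 via 3 – 7 – 1. So the diameter is 2.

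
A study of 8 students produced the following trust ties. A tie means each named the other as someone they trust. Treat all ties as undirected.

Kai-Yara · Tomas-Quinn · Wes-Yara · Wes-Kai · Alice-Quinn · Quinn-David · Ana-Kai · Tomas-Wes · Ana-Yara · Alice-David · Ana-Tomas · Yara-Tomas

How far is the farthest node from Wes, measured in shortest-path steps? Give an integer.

3

Distances from Wes: Alice:3, Ana:2, David:3, Kai:1, Quinn:2, Tomas:1, Yara:1.
The largest is 3 (to Alice and David), so the eccentricity of Wes is 3.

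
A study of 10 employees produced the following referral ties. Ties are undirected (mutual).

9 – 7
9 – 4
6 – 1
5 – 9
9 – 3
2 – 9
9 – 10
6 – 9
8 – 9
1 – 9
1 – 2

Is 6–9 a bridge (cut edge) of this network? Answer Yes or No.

No

Even without that edge, 6 still reaches 9 via 6 – 1 – 9, so the network stays connected. Not a bridge.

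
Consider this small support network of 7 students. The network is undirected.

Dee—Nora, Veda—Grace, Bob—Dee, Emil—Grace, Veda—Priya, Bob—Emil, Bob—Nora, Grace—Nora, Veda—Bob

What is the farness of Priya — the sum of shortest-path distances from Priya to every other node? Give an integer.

14

Distances from Priya: Bob:2, Dee:3, Emil:3, Grace:2, Nora:3, Veda:1.
Sum = 2 + 3 + 3 + 2 + 3 + 1 = 14.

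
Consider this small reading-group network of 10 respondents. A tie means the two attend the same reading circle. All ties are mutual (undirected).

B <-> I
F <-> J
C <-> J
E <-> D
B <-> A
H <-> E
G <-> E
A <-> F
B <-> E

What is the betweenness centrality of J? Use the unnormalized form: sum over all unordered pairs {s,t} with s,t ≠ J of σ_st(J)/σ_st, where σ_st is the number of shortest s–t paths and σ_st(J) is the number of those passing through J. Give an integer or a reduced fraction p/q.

Pairs whose geodesics pass through J — B–C: 1; C–A: 1; C–I: 1; C–D: 1; C–E: 1; C–G: 1; C–F: 1; C–H: 1.
All other pairs contribute 0.
Summing the contributions gives betweenness(J) = 8.

8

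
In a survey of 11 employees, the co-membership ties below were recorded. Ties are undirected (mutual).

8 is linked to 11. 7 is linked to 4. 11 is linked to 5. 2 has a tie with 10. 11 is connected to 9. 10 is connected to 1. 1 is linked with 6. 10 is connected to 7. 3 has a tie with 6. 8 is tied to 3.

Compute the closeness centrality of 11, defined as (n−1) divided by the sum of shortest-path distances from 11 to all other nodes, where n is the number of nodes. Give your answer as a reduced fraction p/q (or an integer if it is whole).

5/18

Distances from 11: 1:4, 2:6, 3:2, 4:7, 5:1, 6:3, 7:6, 8:1, 9:1, 10:5. Sum = 36.
n = 11, so closeness = 10/36 = 5/18.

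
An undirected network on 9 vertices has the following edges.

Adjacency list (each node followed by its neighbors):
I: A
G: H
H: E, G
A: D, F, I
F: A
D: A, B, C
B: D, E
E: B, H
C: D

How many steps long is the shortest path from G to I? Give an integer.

6

One shortest route is G – H – E – B – D – A – I, which uses 6 edges, and at distance 5 from G we only reach {A, C}, which does not include I. So d(G,I) = 6.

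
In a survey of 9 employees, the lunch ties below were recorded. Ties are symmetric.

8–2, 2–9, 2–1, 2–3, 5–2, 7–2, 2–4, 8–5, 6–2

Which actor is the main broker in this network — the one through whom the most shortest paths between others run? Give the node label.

Unnormalized betweenness of each node: 1:0, 2:27, 3:0, 4:0, 5:0, 6:0, 7:0, 8:0, 9:0.
2 has the largest value, 27, making it the main broker — the node through which the most shortest paths run.

2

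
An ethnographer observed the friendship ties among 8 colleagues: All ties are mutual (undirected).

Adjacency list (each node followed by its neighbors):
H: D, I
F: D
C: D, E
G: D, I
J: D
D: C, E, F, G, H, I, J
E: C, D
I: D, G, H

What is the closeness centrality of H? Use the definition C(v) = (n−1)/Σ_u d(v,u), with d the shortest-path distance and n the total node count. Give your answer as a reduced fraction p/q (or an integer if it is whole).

7/12

Distances from H: C:2, D:1, E:2, F:2, G:2, I:1, J:2. Sum = 12.
n = 8, so closeness = 7/12.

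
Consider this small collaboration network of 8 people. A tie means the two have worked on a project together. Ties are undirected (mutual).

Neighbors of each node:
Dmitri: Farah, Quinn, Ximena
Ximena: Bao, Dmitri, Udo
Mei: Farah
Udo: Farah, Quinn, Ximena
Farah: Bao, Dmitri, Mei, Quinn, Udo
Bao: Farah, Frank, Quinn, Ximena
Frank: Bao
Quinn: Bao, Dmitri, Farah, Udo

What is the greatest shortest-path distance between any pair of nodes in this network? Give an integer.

Eccentricity of each node (its greatest distance to any other): Bao:2, Dmitri:3, Farah:2, Frank:3, Mei:3, Quinn:2, Udo:3, Ximena:3.
The maximum eccentricity is 3, realized for instance by the pair Dmitri–Frank via Dmitri – Farah – Bao – Frank. So the diameter is 3.

3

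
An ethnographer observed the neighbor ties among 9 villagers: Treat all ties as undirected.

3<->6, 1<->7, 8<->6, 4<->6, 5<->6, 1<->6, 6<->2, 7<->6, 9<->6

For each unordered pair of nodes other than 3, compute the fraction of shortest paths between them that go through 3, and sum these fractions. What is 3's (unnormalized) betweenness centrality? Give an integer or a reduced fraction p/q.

0

No shortest path between any pair of other nodes passes through 3.
Summing the contributions gives betweenness(3) = 0.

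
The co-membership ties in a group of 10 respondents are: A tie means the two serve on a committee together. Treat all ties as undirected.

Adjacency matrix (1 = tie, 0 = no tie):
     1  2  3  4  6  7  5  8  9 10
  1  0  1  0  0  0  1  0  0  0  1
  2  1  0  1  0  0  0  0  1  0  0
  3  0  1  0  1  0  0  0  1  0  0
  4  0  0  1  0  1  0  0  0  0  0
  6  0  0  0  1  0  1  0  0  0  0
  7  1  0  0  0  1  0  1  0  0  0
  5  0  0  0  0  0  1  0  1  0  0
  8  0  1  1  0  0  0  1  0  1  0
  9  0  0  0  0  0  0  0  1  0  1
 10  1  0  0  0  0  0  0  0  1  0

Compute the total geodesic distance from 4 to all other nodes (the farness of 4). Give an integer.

Distances from 4: 1:3, 2:2, 3:1, 5:3, 6:1, 7:2, 8:2, 9:3, 10:4.
Sum = 3 + 2 + 1 + 3 + 1 + 2 + 2 + 3 + 4 = 21.

21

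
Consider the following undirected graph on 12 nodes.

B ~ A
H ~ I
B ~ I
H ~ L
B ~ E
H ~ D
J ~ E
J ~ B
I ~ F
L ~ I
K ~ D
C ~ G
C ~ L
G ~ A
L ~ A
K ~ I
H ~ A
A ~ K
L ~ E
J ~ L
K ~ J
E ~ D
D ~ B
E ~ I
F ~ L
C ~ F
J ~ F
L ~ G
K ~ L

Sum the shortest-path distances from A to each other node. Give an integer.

17

Distances from A: B:1, C:2, D:2, E:2, F:2, G:1, H:1, I:2, J:2, K:1, L:1.
Sum = 1 + 2 + 2 + 2 + 2 + 1 + 1 + 2 + 2 + 1 + 1 = 17.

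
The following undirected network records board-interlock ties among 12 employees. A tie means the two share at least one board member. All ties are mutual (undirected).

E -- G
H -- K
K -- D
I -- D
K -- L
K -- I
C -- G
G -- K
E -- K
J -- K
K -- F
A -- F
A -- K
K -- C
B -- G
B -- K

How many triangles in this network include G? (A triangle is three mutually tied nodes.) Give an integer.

3

G's neighbors: B, C, E, and K.
Neighbor pairs that are themselves tied: G–B–K; G–C–K; G–E–K. Each forms one triangle with G, for 3 in total.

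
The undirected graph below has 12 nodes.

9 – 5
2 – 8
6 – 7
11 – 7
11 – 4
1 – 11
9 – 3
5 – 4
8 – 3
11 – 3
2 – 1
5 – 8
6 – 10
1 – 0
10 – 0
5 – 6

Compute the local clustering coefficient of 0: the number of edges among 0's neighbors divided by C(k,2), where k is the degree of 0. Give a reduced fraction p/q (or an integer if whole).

0's neighbors: 1 and 10 (k = 2).
Possible neighbor pairs: C(2,2) = 1. Edges among them: none → e = 0.
Clustering(0) = 0/1.

0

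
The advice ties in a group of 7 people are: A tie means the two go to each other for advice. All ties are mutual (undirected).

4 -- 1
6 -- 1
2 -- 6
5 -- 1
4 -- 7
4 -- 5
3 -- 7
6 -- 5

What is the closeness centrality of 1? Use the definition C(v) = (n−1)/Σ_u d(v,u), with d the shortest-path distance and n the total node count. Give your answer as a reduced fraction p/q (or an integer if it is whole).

3/5

Distances from 1: 2:2, 3:3, 4:1, 5:1, 6:1, 7:2. Sum = 10.
n = 7, so closeness = 6/10 = 3/5.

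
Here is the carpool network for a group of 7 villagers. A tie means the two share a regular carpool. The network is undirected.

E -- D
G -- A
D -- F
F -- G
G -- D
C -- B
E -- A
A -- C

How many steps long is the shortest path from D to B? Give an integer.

4

One shortest route is D – E – A – C – B, which uses 4 edges, and at distance 3 from D we only reach {C}, which does not include B. So d(D,B) = 4.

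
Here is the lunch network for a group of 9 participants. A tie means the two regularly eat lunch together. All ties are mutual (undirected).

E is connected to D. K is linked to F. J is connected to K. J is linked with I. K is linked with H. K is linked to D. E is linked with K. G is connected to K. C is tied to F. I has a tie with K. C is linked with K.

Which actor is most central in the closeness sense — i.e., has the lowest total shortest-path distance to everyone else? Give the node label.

K

Farness (sum of distances to all others) for each node — C:14, D:14, E:14, F:14, G:15, H:15, I:14, J:14, K:8.
The smallest farness is 8, for K, so K has the highest closeness.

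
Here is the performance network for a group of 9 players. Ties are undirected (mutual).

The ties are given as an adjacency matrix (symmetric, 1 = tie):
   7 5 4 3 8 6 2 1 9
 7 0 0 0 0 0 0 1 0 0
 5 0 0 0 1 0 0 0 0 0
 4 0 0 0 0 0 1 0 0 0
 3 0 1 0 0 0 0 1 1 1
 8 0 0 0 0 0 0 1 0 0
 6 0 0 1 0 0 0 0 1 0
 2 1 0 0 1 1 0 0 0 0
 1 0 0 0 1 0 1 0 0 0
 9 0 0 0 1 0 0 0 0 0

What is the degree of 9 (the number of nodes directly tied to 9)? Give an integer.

1

9 is directly tied to 3. That is 1 neighbor, so the degree of 9 is 1.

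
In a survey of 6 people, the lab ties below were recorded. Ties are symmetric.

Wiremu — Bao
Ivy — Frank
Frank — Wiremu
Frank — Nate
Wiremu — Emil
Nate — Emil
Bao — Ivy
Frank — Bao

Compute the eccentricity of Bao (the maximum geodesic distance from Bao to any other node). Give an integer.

2

Distances from Bao: Emil:2, Frank:1, Ivy:1, Nate:2, Wiremu:1.
The largest is 2 (to Nate and Emil), so the eccentricity of Bao is 2.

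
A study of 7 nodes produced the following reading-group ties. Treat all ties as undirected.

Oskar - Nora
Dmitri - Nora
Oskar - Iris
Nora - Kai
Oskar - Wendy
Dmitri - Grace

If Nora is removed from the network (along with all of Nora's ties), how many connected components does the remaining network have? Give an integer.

Without Nora, the remaining ties split the others into: {Kai}; {Dmitri, Grace}; {Iris, Oskar, Wendy}.
That's 3 separate components.

3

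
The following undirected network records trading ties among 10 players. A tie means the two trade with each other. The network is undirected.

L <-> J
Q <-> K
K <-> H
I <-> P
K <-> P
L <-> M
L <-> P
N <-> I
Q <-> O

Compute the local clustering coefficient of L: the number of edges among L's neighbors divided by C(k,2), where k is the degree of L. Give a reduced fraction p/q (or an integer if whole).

0

L's neighbors: J, M, and P (k = 3).
Possible neighbor pairs: C(3,2) = 3. Edges among them: none → e = 0.
Clustering(L) = 0/3 = 0.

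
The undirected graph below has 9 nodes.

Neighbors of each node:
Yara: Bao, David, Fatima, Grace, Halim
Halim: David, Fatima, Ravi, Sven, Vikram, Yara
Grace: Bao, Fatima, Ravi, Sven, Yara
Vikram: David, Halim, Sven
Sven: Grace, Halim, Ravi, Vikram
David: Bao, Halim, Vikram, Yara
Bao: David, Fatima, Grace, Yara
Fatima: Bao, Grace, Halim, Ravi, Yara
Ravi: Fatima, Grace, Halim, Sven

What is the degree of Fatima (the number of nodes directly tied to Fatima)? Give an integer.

Fatima is directly tied to Bao, Grace, Halim, Ravi, and Yara. That is 5 neighbors, so the degree of Fatima is 5.

5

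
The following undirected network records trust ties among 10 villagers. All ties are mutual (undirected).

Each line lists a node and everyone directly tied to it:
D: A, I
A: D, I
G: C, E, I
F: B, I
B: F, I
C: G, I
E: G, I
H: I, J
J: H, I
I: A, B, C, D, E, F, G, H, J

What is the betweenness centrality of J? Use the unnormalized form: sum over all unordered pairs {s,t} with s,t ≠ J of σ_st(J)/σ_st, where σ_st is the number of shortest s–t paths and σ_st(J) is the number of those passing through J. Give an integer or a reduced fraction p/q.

0

No shortest path between any pair of other nodes passes through J.
Summing the contributions gives betweenness(J) = 0.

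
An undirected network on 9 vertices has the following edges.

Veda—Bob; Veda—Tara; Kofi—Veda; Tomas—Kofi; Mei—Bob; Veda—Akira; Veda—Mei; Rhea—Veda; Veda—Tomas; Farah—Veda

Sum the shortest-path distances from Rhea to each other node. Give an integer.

Distances from Rhea: Akira:2, Bob:2, Farah:2, Kofi:2, Mei:2, Tara:2, Tomas:2, Veda:1.
Sum = 2 + 2 + 2 + 2 + 2 + 2 + 2 + 1 = 15.

15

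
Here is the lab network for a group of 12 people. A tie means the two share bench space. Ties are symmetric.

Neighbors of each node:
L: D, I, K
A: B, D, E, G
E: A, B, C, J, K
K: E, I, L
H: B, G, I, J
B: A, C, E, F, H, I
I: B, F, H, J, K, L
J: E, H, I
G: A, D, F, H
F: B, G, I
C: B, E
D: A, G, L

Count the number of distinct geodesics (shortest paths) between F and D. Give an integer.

The shortest distance is 2, and the only length-2 path is F–G–D. So there is exactly 1 shortest path.

1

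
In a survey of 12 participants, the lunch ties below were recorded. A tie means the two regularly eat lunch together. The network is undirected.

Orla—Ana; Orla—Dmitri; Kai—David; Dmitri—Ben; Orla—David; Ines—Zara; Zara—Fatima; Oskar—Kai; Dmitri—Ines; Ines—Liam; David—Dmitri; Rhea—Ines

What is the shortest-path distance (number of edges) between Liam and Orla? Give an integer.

One shortest route is Liam – Ines – Dmitri – Orla, which uses 3 edges, and at distance 2 from Liam we only reach {Dmitri, Rhea, Zara}, which does not include Orla. So d(Liam,Orla) = 3.

3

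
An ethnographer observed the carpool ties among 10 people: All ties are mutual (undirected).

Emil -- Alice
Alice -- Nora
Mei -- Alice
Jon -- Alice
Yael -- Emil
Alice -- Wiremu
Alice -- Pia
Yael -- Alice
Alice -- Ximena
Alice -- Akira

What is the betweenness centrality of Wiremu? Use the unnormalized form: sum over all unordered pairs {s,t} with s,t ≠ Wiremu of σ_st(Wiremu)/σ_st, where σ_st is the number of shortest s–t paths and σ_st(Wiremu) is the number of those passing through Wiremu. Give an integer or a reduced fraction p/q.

0

No shortest path between any pair of other nodes passes through Wiremu.
Summing the contributions gives betweenness(Wiremu) = 0.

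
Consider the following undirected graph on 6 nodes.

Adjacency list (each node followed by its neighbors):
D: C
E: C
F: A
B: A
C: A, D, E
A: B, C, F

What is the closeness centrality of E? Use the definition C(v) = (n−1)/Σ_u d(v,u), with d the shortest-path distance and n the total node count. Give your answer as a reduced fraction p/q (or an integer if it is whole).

5/11

Distances from E: A:2, B:3, C:1, D:2, F:3. Sum = 11.
n = 6, so closeness = 5/11.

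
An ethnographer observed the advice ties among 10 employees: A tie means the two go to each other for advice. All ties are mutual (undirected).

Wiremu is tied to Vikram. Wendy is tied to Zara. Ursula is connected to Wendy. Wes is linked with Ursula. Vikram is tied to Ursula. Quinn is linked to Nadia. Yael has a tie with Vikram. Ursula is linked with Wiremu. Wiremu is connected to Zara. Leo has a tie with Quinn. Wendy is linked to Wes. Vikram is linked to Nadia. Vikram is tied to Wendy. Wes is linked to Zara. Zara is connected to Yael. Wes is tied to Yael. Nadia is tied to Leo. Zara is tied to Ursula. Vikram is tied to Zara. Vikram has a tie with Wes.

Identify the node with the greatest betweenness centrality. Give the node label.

Vikram

Unnormalized betweenness of each node: Leo:0, Nadia:14, Quinn:0, Ursula:2/3, Vikram:119/6, Wendy:0, Wes:2/3, Wiremu:0, Yael:0, Zara:11/6.
Vikram has the largest value, 119/6, making it the main broker — the node through which the most shortest paths run.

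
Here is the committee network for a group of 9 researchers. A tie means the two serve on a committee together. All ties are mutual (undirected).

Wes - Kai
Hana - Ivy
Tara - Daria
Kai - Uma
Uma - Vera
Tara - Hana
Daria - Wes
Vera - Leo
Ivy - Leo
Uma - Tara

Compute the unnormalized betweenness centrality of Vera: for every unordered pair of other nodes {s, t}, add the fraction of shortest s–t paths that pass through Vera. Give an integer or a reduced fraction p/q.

Pairs whose geodesics pass through Vera — Kai–Leo: 1; Kai–Ivy: 1/2; Uma–Leo: 1; Uma–Ivy: 1/2; Leo–Tara: 1/2; Leo–Daria: 1/2; Leo–Wes: 1.
All other pairs contribute 0.
Summing the contributions gives betweenness(Vera) = 5.

5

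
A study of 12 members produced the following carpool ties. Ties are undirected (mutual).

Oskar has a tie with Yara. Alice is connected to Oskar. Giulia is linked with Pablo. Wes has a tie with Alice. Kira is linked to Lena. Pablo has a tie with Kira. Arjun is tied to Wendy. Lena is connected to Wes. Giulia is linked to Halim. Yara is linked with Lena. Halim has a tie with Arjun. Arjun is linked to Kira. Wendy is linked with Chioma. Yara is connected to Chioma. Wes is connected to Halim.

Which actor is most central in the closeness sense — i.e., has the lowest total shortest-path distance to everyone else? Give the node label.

Lena

Farness (sum of distances to all others) for each node — Alice:28, Arjun:23, Chioma:28, Giulia:29, Halim:22, Kira:22, Lena:21, Oskar:29, Pablo:29, Wendy:27, Wes:22, Yara:24.
The smallest farness is 21, for Lena, so Lena has the highest closeness.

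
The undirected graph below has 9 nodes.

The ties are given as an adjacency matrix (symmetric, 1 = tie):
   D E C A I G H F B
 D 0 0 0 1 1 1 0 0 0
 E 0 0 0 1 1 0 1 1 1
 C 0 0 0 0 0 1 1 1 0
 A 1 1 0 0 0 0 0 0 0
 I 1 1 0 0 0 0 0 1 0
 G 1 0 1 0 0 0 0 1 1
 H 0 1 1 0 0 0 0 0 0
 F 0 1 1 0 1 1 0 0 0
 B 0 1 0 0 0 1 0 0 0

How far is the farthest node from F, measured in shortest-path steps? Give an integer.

2

Distances from F: A:2, B:2, C:1, D:2, E:1, G:1, H:2, I:1.
The largest is 2 (to A, H, B, and D), so the eccentricity of F is 2.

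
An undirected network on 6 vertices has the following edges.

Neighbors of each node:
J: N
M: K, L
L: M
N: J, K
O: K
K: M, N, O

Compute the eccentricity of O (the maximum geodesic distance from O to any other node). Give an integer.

3

Distances from O: J:3, K:1, L:3, M:2, N:2.
The largest is 3 (to L and J), so the eccentricity of O is 3.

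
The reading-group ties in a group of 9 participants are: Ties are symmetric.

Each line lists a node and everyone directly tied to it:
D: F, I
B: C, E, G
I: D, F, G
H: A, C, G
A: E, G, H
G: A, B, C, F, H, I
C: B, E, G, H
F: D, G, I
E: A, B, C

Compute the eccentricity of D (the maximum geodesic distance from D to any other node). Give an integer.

Distances from D: A:3, B:3, C:3, E:4, F:1, G:2, H:3, I:1.
The largest is 4 (to E), so the eccentricity of D is 4.

4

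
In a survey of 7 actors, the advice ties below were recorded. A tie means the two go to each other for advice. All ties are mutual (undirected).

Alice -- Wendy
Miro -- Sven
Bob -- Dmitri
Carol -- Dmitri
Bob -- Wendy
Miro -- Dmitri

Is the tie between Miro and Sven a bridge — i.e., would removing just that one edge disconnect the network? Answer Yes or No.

Yes

Without the Miro–Sven edge there is no alternate route between Miro and Sven, so the network disconnects. It is a bridge.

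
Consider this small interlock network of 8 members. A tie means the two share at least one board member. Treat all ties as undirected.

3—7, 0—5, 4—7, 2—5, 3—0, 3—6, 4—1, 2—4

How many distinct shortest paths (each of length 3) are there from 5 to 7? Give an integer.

The shortest distance is 3. The length-3 paths are: 5–0–3–7; 5–2–4–7.
That gives 2 distinct shortest paths.

2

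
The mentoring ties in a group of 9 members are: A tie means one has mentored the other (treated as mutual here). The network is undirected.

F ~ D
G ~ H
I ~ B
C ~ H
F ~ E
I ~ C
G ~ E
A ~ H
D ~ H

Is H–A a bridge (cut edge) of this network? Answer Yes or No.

Yes

Without the H–A edge there is no alternate route between H and A, so the network disconnects. It is a bridge.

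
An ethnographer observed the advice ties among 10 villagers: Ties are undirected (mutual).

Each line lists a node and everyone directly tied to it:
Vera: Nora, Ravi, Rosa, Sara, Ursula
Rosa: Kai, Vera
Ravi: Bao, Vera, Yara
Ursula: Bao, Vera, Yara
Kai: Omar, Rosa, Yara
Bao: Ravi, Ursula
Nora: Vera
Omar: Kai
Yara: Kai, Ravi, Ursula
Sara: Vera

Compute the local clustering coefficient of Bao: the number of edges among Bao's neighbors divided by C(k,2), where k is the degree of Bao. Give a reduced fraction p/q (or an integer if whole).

0

Bao's neighbors: Ravi and Ursula (k = 2).
Possible neighbor pairs: C(2,2) = 1. Edges among them: none → e = 0.
Clustering(Bao) = 0/1.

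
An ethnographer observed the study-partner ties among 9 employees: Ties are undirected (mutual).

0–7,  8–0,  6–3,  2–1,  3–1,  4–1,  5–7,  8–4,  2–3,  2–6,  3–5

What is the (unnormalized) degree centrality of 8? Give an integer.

2

8 is directly tied to 0 and 4. That is 2 neighbors, so the degree of 8 is 2.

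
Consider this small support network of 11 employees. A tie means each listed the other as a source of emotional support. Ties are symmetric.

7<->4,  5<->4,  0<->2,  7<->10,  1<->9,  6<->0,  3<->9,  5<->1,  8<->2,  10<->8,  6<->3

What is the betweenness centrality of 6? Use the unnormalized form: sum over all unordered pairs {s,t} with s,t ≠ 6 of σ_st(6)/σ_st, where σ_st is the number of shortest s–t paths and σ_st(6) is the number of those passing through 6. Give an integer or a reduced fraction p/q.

10

Pairs whose geodesics pass through 6 — 10–3: 1; 8–3: 1; 8–9: 1; 2–3: 1; 2–9: 1; 2–1: 1; 0–3: 1; 0–9: 1; 0–1: 1; 0–5: 1.
All other pairs contribute 0.
Summing the contributions gives betweenness(6) = 10.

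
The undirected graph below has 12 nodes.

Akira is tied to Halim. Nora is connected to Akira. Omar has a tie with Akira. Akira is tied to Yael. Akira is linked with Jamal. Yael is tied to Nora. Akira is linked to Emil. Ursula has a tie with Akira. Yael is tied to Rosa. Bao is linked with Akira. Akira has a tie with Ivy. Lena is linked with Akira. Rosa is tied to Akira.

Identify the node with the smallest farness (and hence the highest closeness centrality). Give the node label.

Akira

Farness (sum of distances to all others) for each node — Akira:11, Bao:21, Emil:21, Halim:21, Ivy:21, Jamal:21, Lena:21, Nora:20, Omar:21, Rosa:20, Ursula:21, Yael:19.
The smallest farness is 11, for Akira, so Akira has the highest closeness.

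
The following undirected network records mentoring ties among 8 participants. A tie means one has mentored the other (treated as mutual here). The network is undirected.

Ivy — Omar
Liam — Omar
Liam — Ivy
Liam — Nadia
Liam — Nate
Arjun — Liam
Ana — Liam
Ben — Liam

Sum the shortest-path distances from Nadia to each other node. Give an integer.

Distances from Nadia: Ana:2, Arjun:2, Ben:2, Ivy:2, Liam:1, Nate:2, Omar:2.
Sum = 2 + 2 + 2 + 2 + 1 + 2 + 2 = 13.

13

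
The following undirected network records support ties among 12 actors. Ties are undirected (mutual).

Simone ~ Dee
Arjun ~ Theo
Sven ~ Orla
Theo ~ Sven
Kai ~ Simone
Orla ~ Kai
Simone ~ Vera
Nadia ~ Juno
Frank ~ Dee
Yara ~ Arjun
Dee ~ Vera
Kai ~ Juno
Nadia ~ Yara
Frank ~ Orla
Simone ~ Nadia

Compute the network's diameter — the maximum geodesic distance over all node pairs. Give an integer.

5

Eccentricity of each node (its greatest distance to any other): Arjun:4, Dee:4, Frank:4, Juno:4, Kai:4, Nadia:4, Orla:4, Simone:4, Sven:4, Theo:5, Vera:5, Yara:4.
The maximum eccentricity is 5, realized for instance by the pair Theo–Vera via Theo – Sven – Orla – Frank – Dee – Vera. So the diameter is 5.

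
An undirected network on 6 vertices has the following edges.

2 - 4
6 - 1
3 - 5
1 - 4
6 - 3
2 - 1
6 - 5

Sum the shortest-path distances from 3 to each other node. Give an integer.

10

Distances from 3: 1:2, 2:3, 4:3, 5:1, 6:1.
Sum = 2 + 3 + 3 + 1 + 1 = 10.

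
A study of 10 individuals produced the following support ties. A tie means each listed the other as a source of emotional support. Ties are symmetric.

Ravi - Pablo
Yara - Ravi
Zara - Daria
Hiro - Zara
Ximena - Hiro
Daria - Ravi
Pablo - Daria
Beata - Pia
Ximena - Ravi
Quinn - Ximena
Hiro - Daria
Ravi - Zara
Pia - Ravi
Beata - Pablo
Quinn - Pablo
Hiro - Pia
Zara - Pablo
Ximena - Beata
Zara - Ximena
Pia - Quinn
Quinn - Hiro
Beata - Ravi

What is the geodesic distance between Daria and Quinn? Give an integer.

One shortest route is Daria – Hiro – Quinn, which uses 2 edges, and Daria and Quinn are not directly tied, so nothing shorter exists. So d(Daria,Quinn) = 2.

2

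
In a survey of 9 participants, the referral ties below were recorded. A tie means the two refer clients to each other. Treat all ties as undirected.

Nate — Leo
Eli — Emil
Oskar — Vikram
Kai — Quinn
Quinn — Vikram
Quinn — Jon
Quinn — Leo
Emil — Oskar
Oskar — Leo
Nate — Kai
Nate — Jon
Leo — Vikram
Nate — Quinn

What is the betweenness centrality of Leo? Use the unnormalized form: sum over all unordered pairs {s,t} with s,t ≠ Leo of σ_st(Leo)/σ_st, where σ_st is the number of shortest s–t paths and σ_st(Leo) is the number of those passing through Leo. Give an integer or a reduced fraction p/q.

Pairs whose geodesics pass through Leo — Nate–Vikram: 1/2; Nate–Emil: 1; Nate–Oskar: 1; Nate–Eli: 1; Jon–Emil: 2/3; Jon–Oskar: 2/3; Jon–Eli: 2/3; Quinn–Emil: 1/2; Quinn–Oskar: 1/2; Quinn–Eli: 1/2; Kai–Emil: 2/3; Kai–Oskar: 2/3; Kai–Eli: 2/3.
All other pairs contribute 0.
Summing the contributions gives betweenness(Leo) = 9.

9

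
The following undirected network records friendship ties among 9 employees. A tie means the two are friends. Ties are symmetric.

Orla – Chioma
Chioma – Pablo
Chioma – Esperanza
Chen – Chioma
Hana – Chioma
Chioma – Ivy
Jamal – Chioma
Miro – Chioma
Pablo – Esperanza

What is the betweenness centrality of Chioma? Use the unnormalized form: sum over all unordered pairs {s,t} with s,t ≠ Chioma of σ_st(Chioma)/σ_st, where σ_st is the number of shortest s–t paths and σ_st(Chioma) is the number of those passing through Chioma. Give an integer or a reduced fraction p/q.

Pairs whose geodesics pass through Chioma — Miro–Esperanza: 1; Miro–Jamal: 1; Miro–Ivy: 1; Miro–Pablo: 1; Miro–Orla: 1; Miro–Chen: 1; Miro–Hana: 1; Esperanza–Jamal: 1; Esperanza–Ivy: 1; Esperanza–Orla: 1; Esperanza–Chen: 1; Esperanza–Hana: 1; Jamal–Ivy: 1; Jamal–Pablo: 1 … (+13 more pairs).
All other pairs contribute 0.
Summing the contributions gives betweenness(Chioma) = 27.

27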